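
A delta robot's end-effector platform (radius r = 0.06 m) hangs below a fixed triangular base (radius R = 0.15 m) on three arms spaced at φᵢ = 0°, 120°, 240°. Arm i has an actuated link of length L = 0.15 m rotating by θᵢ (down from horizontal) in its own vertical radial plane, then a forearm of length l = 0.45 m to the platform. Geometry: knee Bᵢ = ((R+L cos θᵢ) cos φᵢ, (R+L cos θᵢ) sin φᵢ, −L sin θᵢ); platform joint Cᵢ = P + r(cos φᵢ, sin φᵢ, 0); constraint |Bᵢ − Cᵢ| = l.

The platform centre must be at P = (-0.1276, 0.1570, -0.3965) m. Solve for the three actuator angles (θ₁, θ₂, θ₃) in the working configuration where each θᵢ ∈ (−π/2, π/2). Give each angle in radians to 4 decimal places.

θ₁ = 0.8731, θ₂ = -0.3489, θ₃ = 0.6985

arm 1 (φ=0.0°): x'=-0.1276, y'=0.1570
  A cos θ + B sin θ = C:  0.2176·cos θ + -0.3965·sin θ = -0.1640
  γ=atan2(-0.3965,0.2176)=-1.0689;  ψ=arccos(-0.3627)=1.9419;  θ1=γ+ψ≈0.8731
arm 2 (φ=120.0°): x'=0.1998, y'=0.0320
  A=-0.1098, B=-0.3965, C=(l²−L²−A²−y'²−z²)/(2L)=0.0324
  √(A²+B²)=0.4114;  θ2 = -1.8409+1.4920 ≈ -0.3489
rotate P by −φ3: (-0.0722, -0.1890, -0.3965)
  e−x'=0.1622;  (l²−L²−(e−x')²−y'²−z²)/2L = -0.1308
  γ=atan2(-0.3965,0.1622)=-1.1826;  ψ=arccos(-0.3053)=1.8810;  θ3=γ+ψ≈0.6985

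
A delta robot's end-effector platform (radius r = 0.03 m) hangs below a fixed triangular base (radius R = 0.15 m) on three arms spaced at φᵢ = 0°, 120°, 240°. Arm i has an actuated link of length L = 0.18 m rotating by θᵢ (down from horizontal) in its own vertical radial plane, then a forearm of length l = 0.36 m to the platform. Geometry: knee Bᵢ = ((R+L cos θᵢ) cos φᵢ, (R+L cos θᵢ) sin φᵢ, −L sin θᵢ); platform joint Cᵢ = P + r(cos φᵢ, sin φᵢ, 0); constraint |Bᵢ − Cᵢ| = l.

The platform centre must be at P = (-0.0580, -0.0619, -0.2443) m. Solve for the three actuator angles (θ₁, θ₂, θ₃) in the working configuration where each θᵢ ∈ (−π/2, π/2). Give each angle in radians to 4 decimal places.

arm 1 (φ=0.0°): x'=-0.0580, y'=-0.0619
  e−x'=0.1780;  (l²−L²−(e−x')²−y'²−z²)/2L = 0.0056
  √(A²+B²)=0.3023;  θ1 = -0.9411+1.5524 ≈ 0.6113
rotate P by −φ2: (-0.0246, 0.0812, -0.2443)
  A cos θ + B sin θ = C:  0.1446·cos θ + -0.2443·sin θ = 0.0278
  √(A²+B²)=0.2839;  θ2 = -1.0363+1.4726 ≈ 0.4363
φ3=240.0° → target in arm frame (0.0826, -0.0193)
  A=0.0374, B=-0.2443, C=(l²−L²−A²−y'²−z²)/(2L)=0.0993
  θ3 = atan2(B,A) + arccos(C/0.2471) = -0.2616

θ₁ = 0.6113, θ₂ = 0.4363, θ₃ = -0.2616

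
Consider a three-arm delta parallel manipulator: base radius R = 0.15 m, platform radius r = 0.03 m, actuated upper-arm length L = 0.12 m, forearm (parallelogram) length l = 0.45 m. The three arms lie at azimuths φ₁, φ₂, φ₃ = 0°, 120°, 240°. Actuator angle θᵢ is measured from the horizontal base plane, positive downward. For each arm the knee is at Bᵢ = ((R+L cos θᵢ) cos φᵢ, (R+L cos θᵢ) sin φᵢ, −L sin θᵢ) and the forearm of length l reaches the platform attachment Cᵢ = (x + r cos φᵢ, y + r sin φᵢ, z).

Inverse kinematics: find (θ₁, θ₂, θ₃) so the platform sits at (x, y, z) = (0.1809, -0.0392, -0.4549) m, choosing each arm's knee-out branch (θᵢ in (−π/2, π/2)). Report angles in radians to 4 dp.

θ₁ = 0.0873, θ₂ = 1.3965, θ₃ = 1.1346

arm 1 (φ=0.0°): x'=0.1809, y'=-0.0392
  A=-0.0609, B=-0.4549, C=(l²−L²−A²−y'²−z²)/(2L)=-0.1003
  γ=atan2(-0.4549,-0.0609)=-1.7039;  ψ=arccos(-0.2186)=1.7912;  θ1=γ+ψ≈0.0873
φ2=120.0° → target in arm frame (-0.1244, -0.1371)
  A cos θ + B sin θ = C:  0.2444·cos θ + -0.4549·sin θ = -0.4056
  √(A²+B²)=0.5164;  θ2 = -1.0778+2.4743 ≈ 1.3965
rotate P by −φ3: (-0.0565, 0.1763, -0.4549)
  A=0.1765, B=-0.4549, C=(l²−L²−A²−y'²−z²)/(2L)=-0.3377
  √(A²+B²)=0.4879;  θ3 = -1.2007+2.3353 ≈ 1.1346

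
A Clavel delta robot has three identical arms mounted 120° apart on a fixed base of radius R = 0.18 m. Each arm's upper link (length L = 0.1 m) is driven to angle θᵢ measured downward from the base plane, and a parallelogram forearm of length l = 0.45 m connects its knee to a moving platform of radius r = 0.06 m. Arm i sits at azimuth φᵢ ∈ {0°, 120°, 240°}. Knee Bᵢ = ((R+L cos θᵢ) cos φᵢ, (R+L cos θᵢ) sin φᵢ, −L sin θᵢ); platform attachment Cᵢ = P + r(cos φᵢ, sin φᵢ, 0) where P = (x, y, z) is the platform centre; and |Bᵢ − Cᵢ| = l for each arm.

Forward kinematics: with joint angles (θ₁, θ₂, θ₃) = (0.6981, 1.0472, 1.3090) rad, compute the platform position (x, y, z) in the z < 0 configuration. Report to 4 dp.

(0.0670, 0.0316, -0.4941)

arm 1 at φ=0.0°: e+L cos θ1 = 0.1966;  centre 1 = (0.1966, 0.0000, -0.0643)
centre 2 = (0.1700·cos120.0°, 0.1700·sin120.0°, -0.0866) = (-0.0850, 0.1472, -0.0866)
φ3=240.0°: virtual centre (-0.0729, -0.1263, -0.0966), radius l
eliminate P² terms by subtracting sphere 1 from 2 and 3
plane₁₂: -0.5632x+0.2944y+-0.0447z = -0.0064
det = 0.3010;  x = 0.0173+-0.1007z,  y = 0.0113+-0.0410z
into |P−centre ₁|² = l²: 1.0118z² + 0.1637z + -0.1661 = 0;  Δ = 0.6990;  z = -0.4941 or 0.3322 → z<0 root = -0.4941
x = 0.0670, y = 0.0316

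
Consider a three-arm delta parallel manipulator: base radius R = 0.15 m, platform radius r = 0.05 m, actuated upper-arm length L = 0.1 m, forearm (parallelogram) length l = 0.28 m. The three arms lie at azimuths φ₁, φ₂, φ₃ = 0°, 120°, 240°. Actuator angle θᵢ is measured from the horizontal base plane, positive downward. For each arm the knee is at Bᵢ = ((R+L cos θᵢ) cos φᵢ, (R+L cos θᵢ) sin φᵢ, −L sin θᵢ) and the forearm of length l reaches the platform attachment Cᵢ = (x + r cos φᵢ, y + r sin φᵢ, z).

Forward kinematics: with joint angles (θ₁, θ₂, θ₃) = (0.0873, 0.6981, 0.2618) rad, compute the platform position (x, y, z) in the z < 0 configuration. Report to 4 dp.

S1 = (0.1996·cos0.0°, 0.1996·sin0.0°, -0.0087) = (0.1996, 0.0000, -0.0087)
arm 2 at φ=120.0°: (R−r)+L cos θ2 = 0.1766;  S2 = (-0.0883, 0.1529, -0.0643)
arm 3 at φ=240.0°: (R−r)+L cos θ3 = 0.1966;  S3 = (-0.0983, -0.1703, -0.0259)
eliminate P² terms by subtracting sphere 1 from 2 and 3
[-0.5758 0.3059 -0.1111]·P = -0.0046;  [-0.5958 -0.3405 -0.0343]·P = -0.0006
Cramer: x(z) = 0.0046-0.1278z;  y(z) = -0.0063+0.1227z
quadratic in z: (1.0314)z²+(0.0657)z+(-0.0403)=0, √Δ=0.4128 → z ∈ {-0.2320, 0.1683}; z = -0.2320 (taking z<0)
x = 0.0343, y = -0.0348

(0.0343, -0.0348, -0.2320)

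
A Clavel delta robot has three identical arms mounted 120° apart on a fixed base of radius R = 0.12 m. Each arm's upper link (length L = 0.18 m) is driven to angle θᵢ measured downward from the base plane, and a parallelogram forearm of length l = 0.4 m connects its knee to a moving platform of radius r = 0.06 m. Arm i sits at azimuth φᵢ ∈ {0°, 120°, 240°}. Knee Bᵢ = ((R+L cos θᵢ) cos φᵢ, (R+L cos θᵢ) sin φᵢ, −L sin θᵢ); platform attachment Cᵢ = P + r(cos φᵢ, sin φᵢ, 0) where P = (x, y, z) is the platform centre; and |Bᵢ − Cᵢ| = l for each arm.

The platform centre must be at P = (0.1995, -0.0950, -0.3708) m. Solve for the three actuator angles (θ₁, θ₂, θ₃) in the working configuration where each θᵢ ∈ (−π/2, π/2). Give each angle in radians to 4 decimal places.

rotate P by −φ1: (0.1995, -0.0950, -0.3708)
  e−x'=-0.1395;  (l²−L²−(e−x')²−y'²−z²)/2L = -0.1066
  θ1 = atan2(B,A) + arccos(C/0.3962) = -0.0874
φ2=120.0° → target in arm frame (-0.1820, -0.1253)
  e−x'=0.2420;  (l²−L²−(e−x')²−y'²−z²)/2L = -0.2338
  γ=atan2(-0.3708,0.2420)=-0.9925;  ψ=arccos(-0.5280)=2.1270;  θ2=γ+ψ≈1.1345
rotate P by −φ3: (-0.0175, 0.2203, -0.3708)
  A cos θ + B sin θ = C:  0.0775·cos θ + -0.3708·sin θ = -0.1789
  γ=atan2(-0.3708,0.0775)=-1.3648;  ψ=arccos(-0.4724)=2.0628;  θ3=γ+ψ≈0.6979

θ₁ = -0.0874, θ₂ = 1.1345, θ₃ = 0.6979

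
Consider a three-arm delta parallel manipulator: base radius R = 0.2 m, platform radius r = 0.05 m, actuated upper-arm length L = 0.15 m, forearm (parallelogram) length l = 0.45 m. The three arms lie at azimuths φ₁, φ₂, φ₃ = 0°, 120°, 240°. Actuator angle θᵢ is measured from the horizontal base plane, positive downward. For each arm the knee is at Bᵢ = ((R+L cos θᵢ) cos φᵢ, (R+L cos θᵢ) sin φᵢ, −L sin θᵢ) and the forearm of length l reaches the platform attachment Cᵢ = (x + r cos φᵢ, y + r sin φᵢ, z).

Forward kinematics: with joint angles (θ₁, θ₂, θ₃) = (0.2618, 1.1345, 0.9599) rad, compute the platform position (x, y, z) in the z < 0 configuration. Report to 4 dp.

(0.1279, -0.0278, -0.4558)

φ1=0.0°: virtual centre (0.2949, 0.0000, -0.0388), radius l
S2 = (0.2134·cos120.0°, 0.2134·sin120.0°, -0.1359) = (-0.1067, 0.1848, -0.1359)
S3 = (0.2360·cos240.0°, 0.2360·sin240.0°, -0.1229) = (-0.1180, -0.2044, -0.1229)
|S₂|²−|S₁|² = -0.0245;  |S₃|²−|S₁|² = -0.0177
[-0.8032 0.3696 -0.1943]·P = -0.0245;  [-0.8258 -0.4088 -0.1681]·P = -0.0177
Cramer: x(z) = 0.0261-0.2234z;  y(z) = -0.0095+0.0401z
into |P−S₁|² = l²: 1.0515z² + 0.1970z + -0.1286 = 0;  Δ = 0.5799;  z = -0.4558 or 0.2684 → z<0 root = -0.4558
x = 0.1279, y = -0.0278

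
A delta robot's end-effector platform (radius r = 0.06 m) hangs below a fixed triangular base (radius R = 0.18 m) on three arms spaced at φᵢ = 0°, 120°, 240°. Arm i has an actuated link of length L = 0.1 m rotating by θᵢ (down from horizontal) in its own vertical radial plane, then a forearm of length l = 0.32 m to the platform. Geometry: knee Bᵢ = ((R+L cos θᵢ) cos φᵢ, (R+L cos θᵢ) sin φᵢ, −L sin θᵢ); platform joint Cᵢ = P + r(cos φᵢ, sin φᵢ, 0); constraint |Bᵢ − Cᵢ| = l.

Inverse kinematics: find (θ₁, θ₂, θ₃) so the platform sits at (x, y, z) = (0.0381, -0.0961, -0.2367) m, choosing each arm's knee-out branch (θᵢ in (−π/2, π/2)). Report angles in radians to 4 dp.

θ₁ = -0.0870, θ₂ = 0.9596, θ₃ = -0.3492

arm 1 (φ=0.0°): x'=0.0381, y'=-0.0961
  e−x'=0.0819;  (l²−L²−(e−x')²−y'²−z²)/2L = 0.1022
  γ=atan2(-0.2367,0.0819)=-1.2377;  ψ=arccos(0.4078)=1.1507;  θ1=γ+ψ≈-0.0870
rotate P by −φ2: (-0.1023, 0.0151, -0.2367)
  e−x'=0.2223;  (l²−L²−(e−x')²−y'²−z²)/2L = -0.0663
  γ=atan2(-0.2367,0.2223)=-0.8168;  ψ=arccos(-0.2042)=1.7764;  θ2=γ+ψ≈0.9596
arm 3 (φ=240.0°): x'=0.0642, y'=0.0810
  A cos θ + B sin θ = C:  0.0558·cos θ + -0.2367·sin θ = 0.1334
  γ=atan2(-0.2367,0.0558)=-1.3392;  ψ=arccos(0.5487)=0.9900;  θ3=γ+ψ≈-0.3492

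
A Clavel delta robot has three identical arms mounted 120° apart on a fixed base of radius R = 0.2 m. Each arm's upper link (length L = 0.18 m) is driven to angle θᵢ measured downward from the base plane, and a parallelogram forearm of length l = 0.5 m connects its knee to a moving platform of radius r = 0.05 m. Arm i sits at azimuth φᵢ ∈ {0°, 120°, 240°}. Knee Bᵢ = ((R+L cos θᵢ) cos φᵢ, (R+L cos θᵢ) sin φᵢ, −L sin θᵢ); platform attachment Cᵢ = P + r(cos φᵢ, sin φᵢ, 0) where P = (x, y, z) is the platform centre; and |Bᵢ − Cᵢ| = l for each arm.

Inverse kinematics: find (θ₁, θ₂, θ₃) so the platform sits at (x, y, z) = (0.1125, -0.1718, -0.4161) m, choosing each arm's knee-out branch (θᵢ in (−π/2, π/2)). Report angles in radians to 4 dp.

θ₁ = -0.0003, θ₂ = 1.1343, θ₃ = 0.0873

φ1=0.0° → target in arm frame (0.1125, -0.1718)
  A cos θ + B sin θ = C:  0.0375·cos θ + -0.4161·sin θ = 0.0376
  γ=atan2(-0.4161,0.0375)=-1.4809;  ψ=arccos(0.0900)=1.4807;  θ1=γ+ψ≈-0.0003
φ2=120.0° → target in arm frame (-0.2050, -0.0115)
  A=0.3550, B=-0.4161, C=(l²−L²−A²−y'²−z²)/(2L)=-0.2270
  γ=atan2(-0.4161,0.3550)=-0.8644;  ψ=arccos(-0.4150)=1.9987;  θ2=γ+ψ≈1.1343
φ3=240.0° → target in arm frame (0.0925, 0.1833)
  A cos θ + B sin θ = C:  0.0575·cos θ + -0.4161·sin θ = 0.0210
  √(A²+B²)=0.4200;  θ3 = -1.4336+1.5209 ≈ 0.0873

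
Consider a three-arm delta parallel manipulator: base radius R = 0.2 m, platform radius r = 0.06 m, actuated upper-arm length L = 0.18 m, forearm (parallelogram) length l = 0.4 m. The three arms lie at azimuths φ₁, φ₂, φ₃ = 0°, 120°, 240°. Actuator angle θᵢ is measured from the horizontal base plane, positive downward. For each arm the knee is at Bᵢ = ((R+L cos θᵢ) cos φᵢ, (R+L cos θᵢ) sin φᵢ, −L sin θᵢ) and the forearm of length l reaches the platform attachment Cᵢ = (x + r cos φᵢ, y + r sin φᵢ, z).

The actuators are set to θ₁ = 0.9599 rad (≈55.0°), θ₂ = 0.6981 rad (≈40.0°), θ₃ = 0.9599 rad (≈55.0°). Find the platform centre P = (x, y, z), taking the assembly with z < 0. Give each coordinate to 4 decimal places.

(-0.0237, 0.0410, -0.4425)

centre 1 = (0.2432·cos0.0°, 0.2432·sin0.0°, -0.1474) = (0.2432, 0.0000, -0.1474)
centre 2 = (0.2779·cos120.0°, 0.2779·sin120.0°, -0.1157) = (-0.1389, 0.2407, -0.1157)
centre 3 = (0.2432·cos240.0°, 0.2432·sin240.0°, -0.1474) = (-0.1216, -0.2107, -0.1474)
subtract pairs → two planes through P
[-0.7644 0.4813 0.0635]·P = 0.0097;  [-0.7297 -0.4213 0.0000]·P = 0.0000
det = 0.6733;  x = -0.0061+0.0397z,  y = 0.0105+-0.0688z
into |P−centre ₁|² = l²: 1.0063z² + 0.2736z + -0.0760 = 0;  Δ = 0.3808;  z = -0.4425 or 0.1706 → z<0 root = -0.4425
x = -0.0237, y = 0.0410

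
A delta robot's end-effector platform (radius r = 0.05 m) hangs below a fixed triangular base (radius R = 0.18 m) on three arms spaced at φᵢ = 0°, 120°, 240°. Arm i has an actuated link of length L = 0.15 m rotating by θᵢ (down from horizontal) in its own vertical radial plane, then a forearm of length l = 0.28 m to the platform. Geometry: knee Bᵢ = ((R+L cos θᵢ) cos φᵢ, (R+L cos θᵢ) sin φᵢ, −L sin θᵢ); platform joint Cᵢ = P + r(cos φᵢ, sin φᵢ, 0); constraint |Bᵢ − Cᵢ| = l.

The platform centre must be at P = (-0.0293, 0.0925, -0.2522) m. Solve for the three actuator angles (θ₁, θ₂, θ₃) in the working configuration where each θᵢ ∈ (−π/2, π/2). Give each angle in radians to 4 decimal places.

θ₁ = 1.0473, θ₂ = 0.2620, θ₃ = 1.2217

rotate P by −φ1: (-0.0293, 0.0925, -0.2522)
  A cos θ + B sin θ = C:  0.1593·cos θ + -0.2522·sin θ = -0.1388
  √(A²+B²)=0.2983;  θ1 = -1.0074+2.0547 ≈ 1.0473
arm 2 (φ=120.0°): x'=0.0948, y'=-0.0209
  A=0.0352, B=-0.2522, C=(l²−L²−A²−y'²−z²)/(2L)=-0.0313
  √(A²+B²)=0.2547;  θ2 = -1.4320+1.6939 ≈ 0.2620
arm 3 (φ=240.0°): x'=-0.0655, y'=-0.0716
  A cos θ + B sin θ = C:  0.1955·cos θ + -0.2522·sin θ = -0.1701
  θ3 = atan2(B,A) + arccos(C/0.3191) = 1.2217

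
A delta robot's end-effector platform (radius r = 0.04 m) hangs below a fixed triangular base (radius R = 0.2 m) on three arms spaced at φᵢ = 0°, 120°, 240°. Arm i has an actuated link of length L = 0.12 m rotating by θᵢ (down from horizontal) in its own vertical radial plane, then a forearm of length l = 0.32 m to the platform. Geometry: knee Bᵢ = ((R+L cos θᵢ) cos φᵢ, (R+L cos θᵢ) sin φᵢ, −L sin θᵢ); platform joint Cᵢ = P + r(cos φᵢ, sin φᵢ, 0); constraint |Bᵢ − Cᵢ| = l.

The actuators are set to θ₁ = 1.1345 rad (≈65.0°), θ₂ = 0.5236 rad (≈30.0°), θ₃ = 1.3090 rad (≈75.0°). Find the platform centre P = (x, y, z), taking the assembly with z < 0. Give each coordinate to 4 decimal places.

(-0.0215, 0.0725, -0.3166)

arm 1 at φ=0.0°: e+L cos θ1 = 0.2107;  O1 = (0.2107, 0.0000, -0.1088)
φ2=120.0°: virtual centre (-0.1320, 0.2286, -0.0600), radius l
φ3=240.0°: virtual centre (-0.0955, -0.1655, -0.1159), radius l
eliminate P² terms by subtracting sphere 1 from 2 and 3
[-0.6853 0.4571 0.0975]·P = 0.0170;  [-0.6125 -0.3309 -0.0143]·P = -0.0063
det = 0.5068;  x = -0.0054+0.0508z,  y = 0.0291+-0.1372z
into |P−O₁|² = l²: 1.0214z² + 0.1876z + -0.0430 = 0;  Δ = 0.2109;  z = -0.3166 or 0.1330 → z<0 root = -0.3166
x = -0.0215, y = 0.0725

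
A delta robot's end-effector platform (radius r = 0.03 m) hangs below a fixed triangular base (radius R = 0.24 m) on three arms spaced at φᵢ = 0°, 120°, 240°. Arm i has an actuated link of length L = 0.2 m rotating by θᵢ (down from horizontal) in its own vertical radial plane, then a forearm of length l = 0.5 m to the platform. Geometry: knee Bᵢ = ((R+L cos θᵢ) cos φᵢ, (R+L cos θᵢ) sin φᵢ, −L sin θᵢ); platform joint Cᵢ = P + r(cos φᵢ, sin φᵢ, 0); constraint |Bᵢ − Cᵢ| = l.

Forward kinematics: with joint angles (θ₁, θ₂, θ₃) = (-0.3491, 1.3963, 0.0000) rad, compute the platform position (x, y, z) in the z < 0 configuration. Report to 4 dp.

φ1=0.0°: virtual centre (0.3979, 0.0000, 0.0684), radius l
centre 2 = (0.2447·cos120.0°, 0.2447·sin120.0°, -0.1970) = (-0.1224, 0.2119, -0.1970)
arm 3 at φ=240.0°: (R−r)+L cos θ3 = 0.4100;  centre 3 = (-0.2050, -0.3551, 0.0000)
|centre ₂|²−|centre ₁|² = -0.0643;  |centre ₃|²−|centre ₁|² = 0.0051
plane₁₂: -1.0406x+0.4239y+-0.5307z = -0.0643
det = 1.2501;  x = 0.0348+-0.3479z,  y = -0.0663+0.3981z
quadratic in z: (1.2795)z²+(0.0630)z+(-0.1091)=0, √Δ=0.7498 → z ∈ {-0.3177, 0.2684}; z = -0.3177 (taking z<0)
x = 0.1453, y = -0.1927

(0.1453, -0.1927, -0.3177)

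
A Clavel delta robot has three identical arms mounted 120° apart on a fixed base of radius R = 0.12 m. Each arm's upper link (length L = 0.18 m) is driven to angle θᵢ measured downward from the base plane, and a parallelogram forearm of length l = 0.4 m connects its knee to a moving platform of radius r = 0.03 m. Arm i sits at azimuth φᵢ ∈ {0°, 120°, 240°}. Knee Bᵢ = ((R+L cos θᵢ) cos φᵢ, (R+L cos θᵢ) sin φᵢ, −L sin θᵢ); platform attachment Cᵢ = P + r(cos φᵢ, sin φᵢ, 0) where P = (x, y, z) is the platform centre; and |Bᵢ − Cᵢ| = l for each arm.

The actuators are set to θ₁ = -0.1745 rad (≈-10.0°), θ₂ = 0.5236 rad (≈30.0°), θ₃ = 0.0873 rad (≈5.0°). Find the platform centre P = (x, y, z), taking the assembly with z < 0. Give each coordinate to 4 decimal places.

O1 = (0.2673·cos0.0°, 0.2673·sin0.0°, 0.0313) = (0.2673, 0.0000, 0.0313)
φ2=120.0°: virtual centre (-0.1229, 0.2129, -0.0900), radius l
φ3=240.0°: virtual centre (-0.1347, -0.2332, -0.0157), radius l
eliminate P² terms by subtracting sphere 1 from 2 and 3
[-0.7804 0.4259 -0.2425]·P = -0.0038;  [-0.8038 -0.4665 -0.0939]·P = 0.0004
det = 0.7064;  x = 0.0023+-0.2167z,  y = -0.0048+0.1722z
sphere 1 gives Az²+Bz+C=0 with A=1.0766, B=0.0507, C=-0.0888;  B²−4AC=0.3850;  roots -0.3117, 0.2646;  negative root z = -0.3117
x = 0.0699, y = -0.0585

(0.0699, -0.0585, -0.3117)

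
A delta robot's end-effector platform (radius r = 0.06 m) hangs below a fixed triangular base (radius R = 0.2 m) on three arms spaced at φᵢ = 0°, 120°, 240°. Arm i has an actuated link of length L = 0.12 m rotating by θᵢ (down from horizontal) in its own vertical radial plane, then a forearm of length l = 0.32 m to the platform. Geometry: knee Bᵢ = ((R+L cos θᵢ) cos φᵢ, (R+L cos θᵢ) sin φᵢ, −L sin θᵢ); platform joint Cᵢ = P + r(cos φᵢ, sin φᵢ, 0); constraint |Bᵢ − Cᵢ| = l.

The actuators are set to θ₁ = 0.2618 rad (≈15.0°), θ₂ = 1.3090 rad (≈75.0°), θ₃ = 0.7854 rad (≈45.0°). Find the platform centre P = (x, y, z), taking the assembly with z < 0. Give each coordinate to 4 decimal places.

(0.0842, -0.0553, -0.2954)

centre 1 = (0.2559·cos0.0°, 0.2559·sin0.0°, -0.0311) = (0.2559, 0.0000, -0.0311)
φ2=120.0°: virtual centre (-0.0855, 0.1481, -0.1159), radius l
arm 3 at φ=240.0°: ρ3 = 0.2249;  centre 3 = (-0.1124, -0.1947, -0.0849)
eliminate P² terms by subtracting sphere 1 from 2 and 3
plane₁₂: -0.6829x+0.2963y+-0.1697z = -0.0238
Cramer: x(z) = 0.0244-0.2023z;  y(z) = -0.0239+0.1065z
quadratic in z: (1.0523)z²+(0.1507)z+(-0.0473)=0, √Δ=0.4709 → z ∈ {-0.2954, 0.1521}; z = -0.2954 (taking z<0)
x = 0.0842, y = -0.0553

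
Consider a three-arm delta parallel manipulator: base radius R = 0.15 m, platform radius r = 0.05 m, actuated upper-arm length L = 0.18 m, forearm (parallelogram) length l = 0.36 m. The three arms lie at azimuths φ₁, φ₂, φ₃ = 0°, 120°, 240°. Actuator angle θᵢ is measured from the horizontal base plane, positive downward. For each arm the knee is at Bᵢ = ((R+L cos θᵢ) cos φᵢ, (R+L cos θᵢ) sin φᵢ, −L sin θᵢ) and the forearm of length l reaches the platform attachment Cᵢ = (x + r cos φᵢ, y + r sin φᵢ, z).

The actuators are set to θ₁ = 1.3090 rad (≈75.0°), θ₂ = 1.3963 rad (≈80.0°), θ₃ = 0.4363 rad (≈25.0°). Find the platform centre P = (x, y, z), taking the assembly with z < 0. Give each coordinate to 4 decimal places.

(-0.0667, -0.1507, -0.4217)

centre 1 = (0.1466·cos0.0°, 0.1466·sin0.0°, -0.1739) = (0.1466, 0.0000, -0.1739)
arm 2 at φ=120.0°: (R−r)+L cos θ2 = 0.1313;  centre 2 = (-0.0656, 0.1137, -0.1773)
arm 3 at φ=240.0°: (R−r)+L cos θ3 = 0.2631;  centre 3 = (-0.1316, -0.2279, -0.0761)
subtract pairs → two planes through P
linear system: -0.4244x+0.2273y = -0.0031−-0.0068z; -0.5563x+-0.4558y = 0.0233−0.1956z
det = 0.3199;  x = -0.0122+0.1293z,  y = -0.0363+0.2713z
into |P−centre ₁|² = l²: 1.0903z² + 0.2870z + -0.0728 = 0;  Δ = 0.4001;  z = -0.4217 or 0.1584 → z<0 root = -0.4217
x = -0.0667, y = -0.1507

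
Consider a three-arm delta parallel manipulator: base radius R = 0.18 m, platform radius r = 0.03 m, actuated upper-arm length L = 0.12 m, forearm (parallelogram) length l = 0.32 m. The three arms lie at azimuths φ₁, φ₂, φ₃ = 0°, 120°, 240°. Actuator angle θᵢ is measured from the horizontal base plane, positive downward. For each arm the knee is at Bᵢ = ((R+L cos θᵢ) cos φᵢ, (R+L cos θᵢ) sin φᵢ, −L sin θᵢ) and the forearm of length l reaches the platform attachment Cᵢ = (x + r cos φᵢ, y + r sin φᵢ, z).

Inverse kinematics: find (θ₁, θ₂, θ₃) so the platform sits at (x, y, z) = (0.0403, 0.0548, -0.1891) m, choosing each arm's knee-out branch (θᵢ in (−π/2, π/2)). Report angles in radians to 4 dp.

arm 1 (φ=0.0°): x'=0.0403, y'=0.0548
  e−x'=0.1097;  (l²−L²−(e−x')²−y'²−z²)/2L = 0.1550
  θ1 = atan2(B,A) + arccos(C/0.2186) = -0.2625
φ2=120.0° → target in arm frame (0.0273, -0.0623)
  A cos θ + B sin θ = C:  0.1227·cos θ + -0.1891·sin θ = 0.1388
  √(A²+B²)=0.2254;  θ2 = -0.9953+0.9076 ≈ -0.0877
arm 3 (φ=240.0°): x'=-0.0676, y'=0.0075
  e−x'=0.2176;  (l²−L²−(e−x')²−y'²−z²)/2L = 0.0201
  θ3 = atan2(B,A) + arccos(C/0.2883) = 0.7855

θ₁ = -0.2625, θ₂ = -0.0877, θ₃ = 0.7855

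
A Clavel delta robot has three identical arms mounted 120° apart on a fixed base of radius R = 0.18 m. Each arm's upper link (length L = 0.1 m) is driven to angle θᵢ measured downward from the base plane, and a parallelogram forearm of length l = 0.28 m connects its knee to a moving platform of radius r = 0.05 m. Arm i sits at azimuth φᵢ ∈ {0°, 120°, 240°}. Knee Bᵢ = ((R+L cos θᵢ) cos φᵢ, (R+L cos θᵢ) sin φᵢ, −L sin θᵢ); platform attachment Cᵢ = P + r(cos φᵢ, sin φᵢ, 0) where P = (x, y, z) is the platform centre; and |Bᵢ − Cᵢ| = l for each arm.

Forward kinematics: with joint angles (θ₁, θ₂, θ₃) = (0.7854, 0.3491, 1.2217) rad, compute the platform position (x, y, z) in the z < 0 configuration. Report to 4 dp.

arm 1 at φ=0.0°: ρ1 = 0.2007;  centre 1 = (0.2007, 0.0000, -0.0707)
arm 2 at φ=120.0°: ρ2 = 0.2240;  centre 2 = (-0.1120, 0.1940, -0.0342)
arm 3 at φ=240.0°: ρ3 = 0.1642;  centre 3 = (-0.0821, -0.1422, -0.0940)
eliminate P² terms by subtracting sphere 1 from 2 and 3
plane₁₂: -0.6254x+0.3879y+0.0730z = 0.0060
det = 0.3973;  x = 0.0049+0.0068z,  y = 0.0236+-0.1772z
sphere 1 gives Az²+Bz+C=0 with A=1.0314, B=0.1304, C=-0.0345;  B²−4AC=0.1594;  roots -0.2568, 0.1303;  negative root z = -0.2568
x = 0.0032, y = 0.0690

(0.0032, 0.0690, -0.2568)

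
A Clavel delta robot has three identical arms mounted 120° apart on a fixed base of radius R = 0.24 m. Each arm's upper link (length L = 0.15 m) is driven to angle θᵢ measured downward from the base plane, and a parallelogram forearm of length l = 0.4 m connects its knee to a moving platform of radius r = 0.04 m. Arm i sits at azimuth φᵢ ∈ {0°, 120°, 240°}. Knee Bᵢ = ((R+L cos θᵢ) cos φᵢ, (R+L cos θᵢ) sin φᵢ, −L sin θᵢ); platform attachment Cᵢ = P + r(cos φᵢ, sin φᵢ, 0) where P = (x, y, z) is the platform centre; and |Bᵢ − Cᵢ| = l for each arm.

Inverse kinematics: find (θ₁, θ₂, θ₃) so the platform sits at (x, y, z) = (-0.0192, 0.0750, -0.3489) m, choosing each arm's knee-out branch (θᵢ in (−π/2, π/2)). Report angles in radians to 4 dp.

θ₁ = 0.8726, θ₂ = 0.3488, θ₃ = 1.0474

φ1=0.0° → target in arm frame (-0.0192, 0.0750)
  e−x'=0.2192;  (l²−L²−(e−x')²−y'²−z²)/2L = -0.1263
  θ1 = atan2(B,A) + arccos(C/0.4120) = 0.8726
arm 2 (φ=120.0°): x'=0.0746, y'=-0.0209
  A cos θ + B sin θ = C:  0.1254·cos θ + -0.3489·sin θ = -0.0013
  √(A²+B²)=0.3708;  θ2 = -1.2256+1.5744 ≈ 0.3488
rotate P by −φ3: (-0.0554, -0.0541, -0.3489)
  A=0.2554, B=-0.3489, C=(l²−L²−A²−y'²−z²)/(2L)=-0.1746
  θ3 = atan2(B,A) + arccos(C/0.4324) = 1.0474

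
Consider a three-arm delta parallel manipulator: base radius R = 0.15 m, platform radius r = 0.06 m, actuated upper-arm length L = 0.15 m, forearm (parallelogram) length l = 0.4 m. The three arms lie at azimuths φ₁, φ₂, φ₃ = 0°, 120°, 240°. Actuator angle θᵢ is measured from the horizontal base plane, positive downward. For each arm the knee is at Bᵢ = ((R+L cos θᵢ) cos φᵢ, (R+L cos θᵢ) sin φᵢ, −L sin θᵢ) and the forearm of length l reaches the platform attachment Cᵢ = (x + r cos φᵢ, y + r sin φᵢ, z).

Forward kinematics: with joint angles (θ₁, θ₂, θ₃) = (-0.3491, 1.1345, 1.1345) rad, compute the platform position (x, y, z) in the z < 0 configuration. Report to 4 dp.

(0.2349, 0.0000, -0.3487)

arm 1 at φ=0.0°: (R−r)+L cos θ1 = 0.2310;  centre 1 = (0.2310, 0.0000, 0.0513)
arm 2 at φ=120.0°: (R−r)+L cos θ2 = 0.1534;  centre 2 = (-0.0767, 0.1328, -0.1359)
φ3=240.0°: virtual centre (-0.0767, -0.1328, -0.1359), radius l
|centre ₂|²−|centre ₁|² = -0.0140;  |centre ₃|²−|centre ₁|² = -0.0140
plane₁₂: -0.6153x+0.2657y+-0.3745z = -0.0140
Cramer: x(z) = 0.0227-0.6087z;  y(z) = 0.0000+0.0000z
sphere 1 gives Az²+Bz+C=0 with A=1.3705, B=0.1509, C=-0.1140;  B²−4AC=0.6477;  roots -0.3487, 0.2386;  negative root z = -0.3487
x = 0.2349, y = 0.0000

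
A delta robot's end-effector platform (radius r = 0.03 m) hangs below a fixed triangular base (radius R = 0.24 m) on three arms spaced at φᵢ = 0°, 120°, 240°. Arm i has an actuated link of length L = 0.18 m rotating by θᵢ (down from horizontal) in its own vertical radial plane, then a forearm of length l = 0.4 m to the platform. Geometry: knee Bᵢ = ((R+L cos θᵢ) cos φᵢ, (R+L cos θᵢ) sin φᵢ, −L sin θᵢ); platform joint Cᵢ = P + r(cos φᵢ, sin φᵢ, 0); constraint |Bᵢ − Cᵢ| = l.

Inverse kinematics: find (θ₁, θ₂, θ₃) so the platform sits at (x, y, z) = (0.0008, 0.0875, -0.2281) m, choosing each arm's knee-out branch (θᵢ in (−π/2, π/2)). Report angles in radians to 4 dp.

θ₁ = 0.5237, θ₂ = -0.0877, θ₃ = 0.9600

φ1=0.0° → target in arm frame (0.0008, 0.0875)
  A cos θ + B sin θ = C:  0.2092·cos θ + -0.2281·sin θ = 0.0671
  γ=atan2(-0.2281,0.2092)=-0.8286;  ψ=arccos(0.2167)=1.3523;  θ1=γ+ψ≈0.5237
rotate P by −φ2: (0.0754, -0.0444, -0.2281)
  A cos θ + B sin θ = C:  0.1346·cos θ + -0.2281·sin θ = 0.1541
  θ2 = atan2(B,A) + arccos(C/0.2649) = -0.0877
rotate P by −φ3: (-0.0762, -0.0431, -0.2281)
  e−x'=0.2862;  (l²−L²−(e−x')²−y'²−z²)/2L = -0.0227
  √(A²+B²)=0.3660;  θ3 = -0.6729+1.6329 ≈ 0.9600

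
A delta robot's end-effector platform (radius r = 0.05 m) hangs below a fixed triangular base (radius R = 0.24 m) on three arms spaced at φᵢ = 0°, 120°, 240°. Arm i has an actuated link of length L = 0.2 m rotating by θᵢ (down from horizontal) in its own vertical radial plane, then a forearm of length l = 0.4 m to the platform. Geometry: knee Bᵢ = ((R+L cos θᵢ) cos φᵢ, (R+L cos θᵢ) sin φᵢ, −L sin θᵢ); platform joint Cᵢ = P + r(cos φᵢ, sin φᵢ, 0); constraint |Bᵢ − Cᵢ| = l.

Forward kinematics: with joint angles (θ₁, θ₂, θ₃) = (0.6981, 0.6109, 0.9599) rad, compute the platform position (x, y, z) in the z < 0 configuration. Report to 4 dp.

(0.0146, 0.0473, -0.3517)

O1 = (0.3432·cos0.0°, 0.3432·sin0.0°, -0.1286) = (0.3432, 0.0000, -0.1286)
O2 = (0.3538·cos120.0°, 0.3538·sin120.0°, -0.1147) = (-0.1769, 0.3064, -0.1147)
φ3=240.0°: virtual centre (-0.1524, -0.2639, -0.1638), radius l
subtract pairs → two planes through P
[-1.0403 0.6128 0.0277]·P = 0.0040;  [-0.9911 -0.5278 -0.0705]·P = -0.0146
det = 1.1565;  x = 0.0059+-0.0248z,  y = 0.0166+-0.0872z
sphere 1 gives Az²+Bz+C=0 with A=1.0082, B=0.2709, C=-0.0294;  B²−4AC=0.1921;  roots -0.3517, 0.0830;  negative root z = -0.3517
x = 0.0146, y = 0.0473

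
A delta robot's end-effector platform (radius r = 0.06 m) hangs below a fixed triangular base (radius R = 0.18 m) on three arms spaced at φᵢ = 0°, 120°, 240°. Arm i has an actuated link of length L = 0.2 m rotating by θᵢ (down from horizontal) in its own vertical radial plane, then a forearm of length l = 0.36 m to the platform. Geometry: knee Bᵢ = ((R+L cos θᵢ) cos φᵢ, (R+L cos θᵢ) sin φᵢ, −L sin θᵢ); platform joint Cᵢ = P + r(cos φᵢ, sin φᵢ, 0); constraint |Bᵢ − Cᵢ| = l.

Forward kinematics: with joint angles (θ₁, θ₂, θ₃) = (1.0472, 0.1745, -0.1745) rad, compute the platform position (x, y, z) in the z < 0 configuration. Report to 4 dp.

arm 1 at φ=0.0°: ρ1 = 0.2200;  S1 = (0.2200, 0.0000, -0.1732)
S2 = (0.3170·cos120.0°, 0.3170·sin120.0°, -0.0347) = (-0.1585, 0.2745, -0.0347)
arm 3 at φ=240.0°: ρ3 = 0.3170;  S3 = (-0.1585, -0.2745, 0.0347)
eliminate P² terms by subtracting sphere 1 from 2 and 3
linear system: -0.7570x+0.5490y = 0.0233−0.2770z; -0.7570x+-0.5490y = 0.0233−0.4159z
det = 0.8311;  x = -0.0307+0.4576z,  y = 0.0000+0.1265z
quadratic in z: (1.2254)z²+(0.1169)z+(-0.0367)=0, √Δ=0.4401 → z ∈ {-0.2273, 0.1319}; z = -0.2273 (taking z<0)
x = -0.1348, y = -0.0288

(-0.1348, -0.0288, -0.2273)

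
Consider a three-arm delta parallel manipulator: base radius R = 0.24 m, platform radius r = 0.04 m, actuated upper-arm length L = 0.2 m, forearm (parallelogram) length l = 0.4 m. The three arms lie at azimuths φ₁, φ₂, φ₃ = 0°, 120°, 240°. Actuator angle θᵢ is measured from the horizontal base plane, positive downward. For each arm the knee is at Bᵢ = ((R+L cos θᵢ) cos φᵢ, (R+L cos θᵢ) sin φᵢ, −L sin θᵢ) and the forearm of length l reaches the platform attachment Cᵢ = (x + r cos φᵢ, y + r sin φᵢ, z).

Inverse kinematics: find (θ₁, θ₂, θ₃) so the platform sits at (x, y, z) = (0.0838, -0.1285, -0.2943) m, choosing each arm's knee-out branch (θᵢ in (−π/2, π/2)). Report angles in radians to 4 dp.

θ₁ = 0.3494, θ₂ = 1.3964, θ₃ = 0.4363

rotate P by −φ1: (0.0838, -0.1285, -0.2943)
  A cos θ + B sin θ = C:  0.1162·cos θ + -0.2943·sin θ = 0.0084
  √(A²+B²)=0.3164;  θ1 = -1.1948+1.5441 ≈ 0.3494
rotate P by −φ2: (-0.1532, -0.0083, -0.2943)
  A cos θ + B sin θ = C:  0.3532·cos θ + -0.2943·sin θ = -0.2286
  θ2 = atan2(B,A) + arccos(C/0.4597) = 1.3964
φ3=240.0° → target in arm frame (0.0694, 0.1368)
  e−x'=0.1306;  (l²−L²−(e−x')²−y'²−z²)/2L = -0.0060
  θ3 = atan2(B,A) + arccos(C/0.3220) = 0.4363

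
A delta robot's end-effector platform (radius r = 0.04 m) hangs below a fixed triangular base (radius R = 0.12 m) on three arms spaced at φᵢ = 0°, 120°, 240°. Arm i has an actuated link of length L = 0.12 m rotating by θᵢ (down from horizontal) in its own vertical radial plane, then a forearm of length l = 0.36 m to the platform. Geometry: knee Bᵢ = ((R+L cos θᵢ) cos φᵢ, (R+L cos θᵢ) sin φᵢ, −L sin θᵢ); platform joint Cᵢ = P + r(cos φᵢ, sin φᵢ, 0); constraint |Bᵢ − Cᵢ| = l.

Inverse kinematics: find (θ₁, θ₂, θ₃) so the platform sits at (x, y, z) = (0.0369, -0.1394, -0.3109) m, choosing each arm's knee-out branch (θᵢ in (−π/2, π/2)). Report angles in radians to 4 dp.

θ₁ = 0.1742, θ₂ = 0.9596, θ₃ = -0.1748

φ1=0.0° → target in arm frame (0.0369, -0.1394)
  A cos θ + B sin θ = C:  0.0431·cos θ + -0.3109·sin θ = -0.0115
  θ1 = atan2(B,A) + arccos(C/0.3139) = 0.1742
rotate P by −φ2: (-0.1392, 0.0377, -0.3109)
  A cos θ + B sin θ = C:  0.2192·cos θ + -0.3109·sin θ = -0.1288
  γ=atan2(-0.3109,0.2192)=-0.9567;  ψ=arccos(-0.3387)=1.9163;  θ2=γ+ψ≈0.9596
rotate P by −φ3: (0.1023, 0.1017, -0.3109)
  e−x'=-0.0223;  (l²−L²−(e−x')²−y'²−z²)/2L = 0.0321
  θ3 = atan2(B,A) + arccos(C/0.3117) = -0.1748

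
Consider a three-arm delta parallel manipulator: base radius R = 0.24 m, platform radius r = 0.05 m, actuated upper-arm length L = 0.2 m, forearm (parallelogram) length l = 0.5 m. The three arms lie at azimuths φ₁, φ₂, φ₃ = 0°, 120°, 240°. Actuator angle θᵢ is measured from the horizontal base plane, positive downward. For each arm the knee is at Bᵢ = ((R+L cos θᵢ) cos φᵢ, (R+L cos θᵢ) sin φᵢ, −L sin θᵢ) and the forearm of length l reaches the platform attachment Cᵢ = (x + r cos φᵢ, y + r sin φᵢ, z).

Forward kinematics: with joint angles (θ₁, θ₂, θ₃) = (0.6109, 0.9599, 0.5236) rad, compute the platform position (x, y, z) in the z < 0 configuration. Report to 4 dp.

arm 1 at φ=0.0°: (R−r)+L cos θ1 = 0.3538;  S1 = (0.3538, 0.0000, -0.1147)
φ2=120.0°: virtual centre (-0.1524, 0.2639, -0.1638), radius l
φ3=240.0°: virtual centre (-0.1816, -0.3145, -0.1000), radius l
|S₂|²−|S₁|² = -0.0187;  |S₃|²−|S₁|² = 0.0036
[-1.0124 0.5278 -0.0982]·P = -0.0187;  [-1.0709 -0.6291 0.0294]·P = 0.0036
Cramer: x(z) = 0.0082-0.0385z;  y(z) = -0.0196+0.1123z
into |P−S₁|² = l²: 1.0141z² + 0.2516z + -0.1170 = 0;  Δ = 0.5379;  z = -0.4857 or 0.2375 → z<0 root = -0.4857
x = 0.0269, y = -0.0742

(0.0269, -0.0742, -0.4857)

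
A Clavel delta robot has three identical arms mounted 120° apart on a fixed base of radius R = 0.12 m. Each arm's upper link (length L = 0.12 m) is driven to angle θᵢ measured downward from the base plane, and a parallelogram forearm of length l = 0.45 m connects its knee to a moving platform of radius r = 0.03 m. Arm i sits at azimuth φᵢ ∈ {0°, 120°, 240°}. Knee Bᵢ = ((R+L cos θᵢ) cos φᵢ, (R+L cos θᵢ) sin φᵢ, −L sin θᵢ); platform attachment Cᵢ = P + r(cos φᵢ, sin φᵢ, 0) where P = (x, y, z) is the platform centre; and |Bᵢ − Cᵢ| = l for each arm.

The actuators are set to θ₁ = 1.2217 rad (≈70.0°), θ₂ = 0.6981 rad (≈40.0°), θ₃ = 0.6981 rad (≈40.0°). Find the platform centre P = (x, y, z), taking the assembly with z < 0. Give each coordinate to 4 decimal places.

φ1=0.0°: virtual centre (0.1310, 0.0000, -0.1128), radius l
O2 = (0.1819·cos120.0°, 0.1819·sin120.0°, -0.0771) = (-0.0910, 0.1576, -0.0771)
arm 3 at φ=240.0°: e+L cos θ3 = 0.1819;  O3 = (-0.0910, -0.1576, -0.0771)
|O₂|²−|O₁|² = 0.0092;  |O₃|²−|O₁|² = 0.0092
[-0.4440 0.3151 0.0713]·P = 0.0092;  [-0.4440 -0.3151 0.0713]·P = 0.0092
Cramer: x(z) = -0.0206+0.1605z;  y(z) = 0.0000-0.0000z
sphere 1 gives Az²+Bz+C=0 with A=1.0258, B=0.1768, C=-0.1668;  B²−4AC=0.7156;  roots -0.4985, 0.3261;  negative root z = -0.4985
x = -0.1006, y = 0.0000

(-0.1006, 0.0000, -0.4985)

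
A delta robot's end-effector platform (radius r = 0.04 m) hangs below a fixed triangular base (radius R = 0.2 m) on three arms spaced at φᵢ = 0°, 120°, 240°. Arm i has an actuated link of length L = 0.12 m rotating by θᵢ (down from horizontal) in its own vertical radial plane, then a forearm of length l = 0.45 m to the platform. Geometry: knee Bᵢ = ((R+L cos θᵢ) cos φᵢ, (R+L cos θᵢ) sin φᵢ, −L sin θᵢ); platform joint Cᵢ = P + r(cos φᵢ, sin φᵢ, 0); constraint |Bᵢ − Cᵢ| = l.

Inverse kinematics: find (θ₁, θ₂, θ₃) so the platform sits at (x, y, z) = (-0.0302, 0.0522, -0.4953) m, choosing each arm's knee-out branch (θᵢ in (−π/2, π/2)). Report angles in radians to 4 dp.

θ₁ = 1.2221, θ₂ = 0.7856, θ₃ = 1.2217

φ1=0.0° → target in arm frame (-0.0302, 0.0522)
  e−x'=0.1902;  (l²−L²−(e−x')²−y'²−z²)/2L = -0.4005
  γ=atan2(-0.4953,0.1902)=-1.2042;  ψ=arccos(-0.7549)=2.4263;  θ1=γ+ψ≈1.2221
rotate P by −φ2: (0.0603, 0.0001, -0.4953)
  A cos θ + B sin θ = C:  0.0997·cos θ + -0.4953·sin θ = -0.2798
  √(A²+B²)=0.5052;  θ2 = -1.3722+2.1578 ≈ 0.7856
φ3=240.0° → target in arm frame (-0.0301, -0.0523)
  A cos θ + B sin θ = C:  0.1901·cos θ + -0.4953·sin θ = -0.4004
  √(A²+B²)=0.5305;  θ3 = -1.2043+2.4260 ≈ 1.2217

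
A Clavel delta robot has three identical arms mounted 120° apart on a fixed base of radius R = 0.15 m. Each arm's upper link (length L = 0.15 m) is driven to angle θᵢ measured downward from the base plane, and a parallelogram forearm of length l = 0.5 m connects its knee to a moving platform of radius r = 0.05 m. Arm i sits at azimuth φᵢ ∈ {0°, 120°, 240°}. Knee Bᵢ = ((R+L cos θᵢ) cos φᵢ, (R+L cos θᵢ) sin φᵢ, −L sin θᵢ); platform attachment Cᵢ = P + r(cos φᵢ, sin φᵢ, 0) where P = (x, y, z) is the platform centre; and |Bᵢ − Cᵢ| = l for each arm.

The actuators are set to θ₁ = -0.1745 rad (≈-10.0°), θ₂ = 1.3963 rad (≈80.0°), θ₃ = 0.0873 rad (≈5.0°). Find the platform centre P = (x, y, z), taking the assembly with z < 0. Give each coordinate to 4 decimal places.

S1 = (0.2477·cos0.0°, 0.2477·sin0.0°, 0.0260) = (0.2477, 0.0000, 0.0260)
S2 = (0.1260·cos120.0°, 0.1260·sin120.0°, -0.1477) = (-0.0630, 0.1092, -0.1477)
S3 = (0.2494·cos240.0°, 0.2494·sin240.0°, -0.0131) = (-0.1247, -0.2160, -0.0131)
eliminate P² terms by subtracting sphere 1 from 2 and 3
[-0.6215 0.2183 -0.3475]·P = -0.0243;  [-0.7449 -0.4320 -0.0782]·P = 0.0003
det = 0.4311;  x = 0.0242+-0.3879z,  y = -0.0425+0.4877z
sphere 1 gives Az²+Bz+C=0 with A=1.3883, B=0.0798, C=-0.1976;  B²−4AC=1.1034;  roots -0.4071, 0.3496;  negative root z = -0.4071
x = 0.1821, y = -0.2411

(0.1821, -0.2411, -0.4071)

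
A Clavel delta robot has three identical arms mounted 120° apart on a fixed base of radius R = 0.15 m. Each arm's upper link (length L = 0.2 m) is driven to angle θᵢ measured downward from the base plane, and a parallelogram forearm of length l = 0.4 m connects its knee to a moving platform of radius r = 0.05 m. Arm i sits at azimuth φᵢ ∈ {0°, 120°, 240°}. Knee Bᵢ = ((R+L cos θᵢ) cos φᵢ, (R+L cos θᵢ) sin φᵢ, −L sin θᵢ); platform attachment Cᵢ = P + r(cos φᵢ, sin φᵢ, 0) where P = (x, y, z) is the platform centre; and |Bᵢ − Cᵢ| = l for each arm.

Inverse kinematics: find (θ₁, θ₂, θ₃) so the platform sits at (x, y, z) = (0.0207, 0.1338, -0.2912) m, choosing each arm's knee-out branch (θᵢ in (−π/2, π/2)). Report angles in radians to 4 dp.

θ₁ = 0.1745, θ₂ = -0.2615, θ₃ = 0.7854

rotate P by −φ1: (0.0207, 0.1338, -0.2912)
  e−x'=0.0793;  (l²−L²−(e−x')²−y'²−z²)/2L = 0.0275
  √(A²+B²)=0.3018;  θ1 = -1.3049+1.4795 ≈ 0.1745
φ2=120.0° → target in arm frame (0.1055, -0.0848)
  A cos θ + B sin θ = C:  -0.0055·cos θ + -0.2912·sin θ = 0.0699
  θ2 = atan2(B,A) + arccos(C/0.2913) = -0.2615
φ3=240.0° → target in arm frame (-0.1262, -0.0490)
  A=0.2262, B=-0.2912, C=(l²−L²−A²−y'²−z²)/(2L)=-0.0459
  γ=atan2(-0.2912,0.2262)=-0.9103;  ψ=arccos(-0.1246)=1.6957;  θ3=γ+ψ≈0.7854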